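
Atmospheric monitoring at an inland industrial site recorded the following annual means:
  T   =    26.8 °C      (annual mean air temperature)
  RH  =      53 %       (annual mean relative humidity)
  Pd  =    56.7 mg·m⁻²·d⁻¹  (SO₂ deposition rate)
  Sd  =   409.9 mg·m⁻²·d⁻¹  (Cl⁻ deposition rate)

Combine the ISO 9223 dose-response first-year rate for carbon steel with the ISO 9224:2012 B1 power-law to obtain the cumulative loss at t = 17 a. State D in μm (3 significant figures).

carbon steel: temperature factor f = -0.054·(16.8) = -0.9072
  SO₂ term: 1.77·56.7^0.52·exp(0.02·53-0.9072) = 16.83
  Sd branch = 0.102·Sd^0.62·e^(0.033·RH+0.04·T) = 71.38 μm/a
  sum: 16.83 + 71.38 → r_corr = 88.22 μm/a
ISO 9224: D(t) = r_corr · t^b with b = 0.523 (carbon steel, B1)
  D(17) = 88.22 × 17^0.523 = 88.22 × 4.401 = 388.2 μm

D(17) = 388 μm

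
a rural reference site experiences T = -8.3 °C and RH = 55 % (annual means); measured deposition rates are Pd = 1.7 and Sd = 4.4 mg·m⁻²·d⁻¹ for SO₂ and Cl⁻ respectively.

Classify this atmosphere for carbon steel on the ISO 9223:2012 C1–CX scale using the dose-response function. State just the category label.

carbon steel: temperature factor f = +0.150·(-18.3) = -2.7450
  sulphur-dioxide contribution → 0.4502 μm/a
  chloride contribution → 1.126 μm/a
  total first-year rate 1.576 μm/a
1.58 μm/a falls in (1.3, 25] for carbon steel → category C2

C2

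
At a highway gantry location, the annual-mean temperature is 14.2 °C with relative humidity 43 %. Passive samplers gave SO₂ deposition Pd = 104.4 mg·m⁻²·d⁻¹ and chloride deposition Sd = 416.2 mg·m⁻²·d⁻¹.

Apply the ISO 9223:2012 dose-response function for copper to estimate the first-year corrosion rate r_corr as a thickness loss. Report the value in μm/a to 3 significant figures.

copper: f(T) = -0.080·(T−10) [T>10 °C] = -0.3360
  sulphur-dioxide contribution → 0.1603 μm/a
  chloride contribution → 0.4925 μm/a
  total first-year rate 0.6528 μm/a

r_corr = 0.653 μm/a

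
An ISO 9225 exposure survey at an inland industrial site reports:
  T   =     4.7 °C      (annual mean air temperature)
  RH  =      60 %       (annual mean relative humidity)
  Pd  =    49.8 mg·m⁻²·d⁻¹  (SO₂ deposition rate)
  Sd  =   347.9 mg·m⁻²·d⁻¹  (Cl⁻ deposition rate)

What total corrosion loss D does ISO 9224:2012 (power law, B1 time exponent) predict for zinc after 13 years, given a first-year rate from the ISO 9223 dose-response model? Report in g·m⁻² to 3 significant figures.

zinc: T≤10 °C ⇒ hinge +0.038·(4.7−10) = -0.2014
  Pd branch = 0.0129·Pd^0.44·e^(0.046·RH+f) = 0.9302 μm/a
  Sd branch = 0.0175·Sd^0.57·e^(0.008·RH+0.085·T) = 1.185 μm/a
  r_corr = 0.9302 + 1.185 = 2.115 μm/a
ISO 9224: D(t) = r_corr · t^b with b = 0.813 (zinc, B1)
  D(13) = 2.115 × 13^0.813 = 2.115 × 8.047 = 17.02 μm
  Mass loss = 17.02 μm × 7.14 g/cm³ = 121.5 g·m⁻²

D(13) = 122 g·m⁻²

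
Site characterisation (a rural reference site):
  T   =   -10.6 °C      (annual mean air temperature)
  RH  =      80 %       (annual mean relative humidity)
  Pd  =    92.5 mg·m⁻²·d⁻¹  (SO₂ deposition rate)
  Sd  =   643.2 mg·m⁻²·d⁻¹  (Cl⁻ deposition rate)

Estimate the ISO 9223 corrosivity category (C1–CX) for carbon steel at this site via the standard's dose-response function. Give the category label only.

C4

carbon steel: f(T) = +0.150·(T−10) [T≤10 °C] = -3.0900
  Pd branch = 1.77·Pd^0.52·e^(0.02·RH+f) = 4.2 μm/a
  Cl⁻ term: 0.102·643.2^0.62·exp(0.033·80+0.04·-10.6) = 51.54
  r_corr = 4.2 + 51.54 = 55.74 μm/a
Category bounds: 50…80 μm/a bracket r_corr ⇒ C4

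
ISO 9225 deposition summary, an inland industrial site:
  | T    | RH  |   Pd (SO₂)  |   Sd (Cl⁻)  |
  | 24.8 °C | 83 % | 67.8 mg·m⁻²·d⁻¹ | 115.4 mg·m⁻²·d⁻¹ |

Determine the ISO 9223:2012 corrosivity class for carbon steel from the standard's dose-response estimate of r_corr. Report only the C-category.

C5

carbon steel: f(T) = -0.054·(T−10) [T>10 °C] = -0.7992
  SO₂ term: 1.77·67.8^0.52·exp(0.02·83-0.7992) = 37.5
  Sd branch = 0.102·Sd^0.62·e^(0.033·RH+0.04·T) = 80.82 μm/a
  sum: 37.5 + 80.82 → r_corr = 118.3 μm/a
118 μm/a falls in (80, 200] for carbon steel → category C5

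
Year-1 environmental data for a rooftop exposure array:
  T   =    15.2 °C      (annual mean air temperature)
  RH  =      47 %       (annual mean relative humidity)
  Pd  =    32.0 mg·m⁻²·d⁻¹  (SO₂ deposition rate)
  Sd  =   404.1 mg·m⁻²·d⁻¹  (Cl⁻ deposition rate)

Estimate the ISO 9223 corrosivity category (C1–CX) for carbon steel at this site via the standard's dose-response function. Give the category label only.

C4

carbon steel: T>10 °C ⇒ hinge -0.054·(15.2−10) = -0.2808
  Pd branch = 1.77·Pd^0.52·e^(0.02·RH+f) = 20.75 μm/a
  Sd branch = 0.102·Sd^0.62·e^(0.033·RH+0.04·T) = 36.5 μm/a
  sum: 20.75 + 36.5 → r_corr = 57.24 μm/a
ISO 9223 Table 2 (carbon steel): 50 < 57.2 ≤ 80 μm/a ⇒ C4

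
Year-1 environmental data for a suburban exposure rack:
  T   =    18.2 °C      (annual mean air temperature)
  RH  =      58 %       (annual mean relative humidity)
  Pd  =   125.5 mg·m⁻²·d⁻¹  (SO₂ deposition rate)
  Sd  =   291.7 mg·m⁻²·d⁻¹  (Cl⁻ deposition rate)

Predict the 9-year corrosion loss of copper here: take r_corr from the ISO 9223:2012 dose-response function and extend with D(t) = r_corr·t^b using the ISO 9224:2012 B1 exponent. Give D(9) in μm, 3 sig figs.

D(9) = 5.33 μm

copper: T>10 °C ⇒ hinge -0.080·(18.2−10) = -0.6560
  SO₂ term: 0.0053·125.5^0.26·exp(0.059·58-0.6560) = 0.2959
  Cl⁻ term: 0.01025·291.7^0.27·exp(0.036·58+0.049·18.2) = 0.934
  r_corr = 0.2959 + 0.934 = 1.23 μm/a
Long-term exponent b (ISO 9224 Table 2, B1) = 0.667
  D(9) = 1.23 × 9^0.667 = 1.23 × 4.33 = 5.326 μm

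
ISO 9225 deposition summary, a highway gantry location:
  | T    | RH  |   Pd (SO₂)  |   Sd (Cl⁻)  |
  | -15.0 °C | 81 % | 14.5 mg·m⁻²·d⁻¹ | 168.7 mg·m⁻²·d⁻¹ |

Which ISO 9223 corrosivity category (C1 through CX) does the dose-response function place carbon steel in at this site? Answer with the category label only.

C2

carbon steel: T≤10 °C ⇒ hinge +0.150·(-15.0−10) = -3.7500
  SO₂ term: 1.77·14.5^0.52·exp(0.02·81-3.7500) = 0.845
  Cl⁻ term: 0.102·168.7^0.62·exp(0.033·81+0.04·-15.0) = 19.49
  sum: 0.845 + 19.49 → r_corr = 20.33 μm/a
Category bounds: 1.3…25 μm/a bracket r_corr ⇒ C2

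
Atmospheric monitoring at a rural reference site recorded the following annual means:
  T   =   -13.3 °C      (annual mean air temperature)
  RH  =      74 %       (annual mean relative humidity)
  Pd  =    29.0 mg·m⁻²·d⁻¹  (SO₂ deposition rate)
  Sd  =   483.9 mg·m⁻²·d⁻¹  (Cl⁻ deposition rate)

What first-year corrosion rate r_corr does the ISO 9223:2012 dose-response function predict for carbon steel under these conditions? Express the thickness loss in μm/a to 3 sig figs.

carbon steel: temperature factor f = +0.150·(-23.3) = -3.4950
  Pd branch = 1.77·Pd^0.52·e^(0.02·RH+f) = 1.359 μm/a
  Cl⁻ term: 0.102·483.9^0.62·exp(0.033·74+0.04·-13.3) = 31.82
  r_corr = 1.359 + 31.82 = 33.18 μm/a

r_corr = 33.2 μm/a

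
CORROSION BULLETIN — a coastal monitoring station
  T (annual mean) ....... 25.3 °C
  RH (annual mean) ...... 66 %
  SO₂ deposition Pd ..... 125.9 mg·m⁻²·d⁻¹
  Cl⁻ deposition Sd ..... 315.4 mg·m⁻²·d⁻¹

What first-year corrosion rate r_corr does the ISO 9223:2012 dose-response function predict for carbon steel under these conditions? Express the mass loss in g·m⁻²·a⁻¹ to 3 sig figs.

r_corr = 970 g·m⁻²·a⁻¹

carbon steel: T>10 °C ⇒ hinge -0.054·(25.3−10) = -0.8262
  sulphur-dioxide contribution → 35.85 μm/a
  chloride contribution → 87.76 μm/a
  ⇒ r_corr(carbon steel) = 123.6 μm/a
Convert to mass loss: 123.6 μm/a × 7.85 g/cm³ = 970.3 g·m⁻²·a⁻¹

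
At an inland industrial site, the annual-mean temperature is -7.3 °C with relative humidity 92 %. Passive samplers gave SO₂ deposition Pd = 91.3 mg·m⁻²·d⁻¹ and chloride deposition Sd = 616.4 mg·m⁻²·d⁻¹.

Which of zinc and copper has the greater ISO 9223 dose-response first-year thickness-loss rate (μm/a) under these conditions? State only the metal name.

zinc: T≤10 °C ⇒ hinge +0.038·(-7.3−10) = -0.6574
  sulphur-dioxide contribution → 3.354 μm/a
  chloride contribution → 0.7646 μm/a
  total first-year rate 4.119 μm/a
copper: T≤10 °C ⇒ hinge +0.126·(-7.3−10) = -2.1798
  sulphur-dioxide contribution → 0.4412 μm/a
  chloride contribution → 1.114 μm/a
  ⇒ r_corr(copper) = 1.556 μm/a
Ordering by μm/a: zinc (4.12) > copper (1.56)

zinc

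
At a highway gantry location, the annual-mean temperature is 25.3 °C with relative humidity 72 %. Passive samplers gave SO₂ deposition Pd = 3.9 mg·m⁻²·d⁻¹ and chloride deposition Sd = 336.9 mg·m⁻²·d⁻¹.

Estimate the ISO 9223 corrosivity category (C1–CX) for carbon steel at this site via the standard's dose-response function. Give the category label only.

C5

carbon steel: temperature factor f = -0.054·(15.3) = -0.8262
  Pd branch = 1.77·Pd^0.52·e^(0.02·RH+f) = 6.636 μm/a
  Sd branch = 0.102·Sd^0.62·e^(0.033·RH+0.04·T) = 111.4 μm/a
  r_corr = 6.636 + 111.4 = 118.1 μm/a
ISO 9223 Table 2 (carbon steel): 80 < 118 ≤ 200 μm/a ⇒ C5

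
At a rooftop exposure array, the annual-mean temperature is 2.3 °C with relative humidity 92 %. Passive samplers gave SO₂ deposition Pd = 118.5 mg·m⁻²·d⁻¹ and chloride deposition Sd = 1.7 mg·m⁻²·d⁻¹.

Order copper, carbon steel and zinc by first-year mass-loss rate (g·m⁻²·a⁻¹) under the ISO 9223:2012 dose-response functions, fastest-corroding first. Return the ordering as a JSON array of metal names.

copper: f(T) = +0.126·(T−10) [T≤10 °C] = -0.9702
  SO₂ term: 0.0053·118.5^0.26·exp(0.059·92-0.9702) = 1.583
  Sd branch = 0.01025·Sd^0.27·e^(0.036·RH+0.049·T) = 0.3633 μm/a
  sum: 1.583 + 0.3633 → r_corr = 1.946 μm/a
  mass loss = 1.946 μm/a × 8.96 g/cm³ = 17.44 g·m⁻²·a⁻¹
carbon steel: f(T) = +0.150·(T−10) [T≤10 °C] = -1.1550
  Pd branch = 1.77·Pd^0.52·e^(0.02·RH+f) = 42.05 μm/a
  Cl⁻ term: 0.102·1.7^0.62·exp(0.033·92+0.04·2.3) = 3.236
  r_corr = 42.05 + 3.236 = 45.29 μm/a
  mass loss = 45.29 μm/a × 7.85 g/cm³ = 355.5 g·m⁻²·a⁻¹
zinc: f(T) = +0.038·(T−10) [T≤10 °C] = -0.2926
  Pd branch = 0.0129·Pd^0.44·e^(0.046·RH+f) = 5.419 μm/a
  Cl⁻ term: 0.0175·1.7^0.57·exp(0.008·92+0.085·2.3) = 0.06011
  r_corr = 5.419 + 0.06011 = 5.479 μm/a
  mass loss = 5.479 μm/a × 7.14 g/cm³ = 39.12 g·m⁻²·a⁻¹
Ordering by g·m⁻²·a⁻¹: carbon steel (356) > zinc (39.1) > copper (17.4)

["carbon steel", "zinc", "copper"]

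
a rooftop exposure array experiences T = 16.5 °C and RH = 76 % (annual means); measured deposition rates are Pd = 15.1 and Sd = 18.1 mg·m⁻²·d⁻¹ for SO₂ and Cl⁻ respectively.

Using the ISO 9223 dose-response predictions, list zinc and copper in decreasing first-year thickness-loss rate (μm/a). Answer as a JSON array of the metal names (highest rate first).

["zinc", "copper"]

zinc: T>10 °C ⇒ hinge -0.071·(16.5−10) = -0.4615
  SO₂ term: 0.0129·15.1^0.44·exp(0.046·76-0.4615) = 0.8855
  Sd branch = 0.0175·Sd^0.57·e^(0.008·RH+0.085·T) = 0.6809 μm/a
  sum: 0.8855 + 0.6809 → r_corr = 1.566 μm/a
copper: temperature factor f = -0.080·(6.5) = -0.5200
  Pd branch = 0.0053·Pd^0.26·e^(0.059·RH+f) = 0.5654 μm/a
  Sd branch = 0.01025·Sd^0.27·e^(0.036·RH+0.049·T) = 0.7756 μm/a
  sum: 0.5654 + 0.7756 → r_corr = 1.341 μm/a
Ordering by μm/a: zinc (1.57) > copper (1.34)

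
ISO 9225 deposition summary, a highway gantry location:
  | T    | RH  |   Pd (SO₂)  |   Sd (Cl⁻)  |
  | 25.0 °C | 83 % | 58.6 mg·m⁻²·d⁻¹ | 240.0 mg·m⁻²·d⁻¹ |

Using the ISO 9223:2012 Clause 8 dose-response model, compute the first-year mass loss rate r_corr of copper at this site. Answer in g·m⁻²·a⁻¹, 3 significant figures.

copper: temperature factor f = -0.080·(15.0) = -1.2000
  sulphur-dioxide contribution → 0.6159 μm/a
  chloride contribution → 3.041 μm/a
  ⇒ r_corr(copper) = 3.657 μm/a
Convert to mass loss: 3.657 μm/a × 8.96 g/cm³ = 32.77 g·m⁻²·a⁻¹

r_corr = 32.8 g·m⁻²·a⁻¹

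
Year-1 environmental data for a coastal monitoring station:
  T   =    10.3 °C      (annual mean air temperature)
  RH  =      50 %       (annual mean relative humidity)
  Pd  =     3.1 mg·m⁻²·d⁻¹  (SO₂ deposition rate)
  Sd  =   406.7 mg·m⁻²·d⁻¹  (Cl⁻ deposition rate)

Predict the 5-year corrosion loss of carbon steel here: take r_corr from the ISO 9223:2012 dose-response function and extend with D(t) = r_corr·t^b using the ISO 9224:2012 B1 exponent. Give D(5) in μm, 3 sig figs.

D(5) = 96.9 μm

carbon steel: T>10 °C ⇒ hinge -0.054·(10.3−10) = -0.0162
  Pd branch = 1.77·Pd^0.52·e^(0.02·RH+f) = 8.526 μm/a
  Cl⁻ term: 0.102·406.7^0.62·exp(0.033·50+0.04·10.3) = 33.26
  sum: 8.526 + 33.26 → r_corr = 41.78 μm/a
ISO 9224: D(t) = r_corr · t^b with b = 0.523 (carbon steel, B1)
  D(5) = 41.78 × 5^0.523 = 41.78 × 2.32 = 96.95 μm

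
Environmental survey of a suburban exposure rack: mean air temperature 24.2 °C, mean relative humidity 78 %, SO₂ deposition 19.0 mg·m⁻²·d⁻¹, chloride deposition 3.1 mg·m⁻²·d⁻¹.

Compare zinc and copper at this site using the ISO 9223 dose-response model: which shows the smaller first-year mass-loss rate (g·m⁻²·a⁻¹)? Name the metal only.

zinc

zinc: temperature factor f = -0.071·(14.2) = -1.0082
  Pd branch = 0.0129·Pd^0.44·e^(0.046·RH+f) = 0.6218 μm/a
  Cl⁻ term: 0.0175·3.1^0.57·exp(0.008·78+0.085·24.2) = 0.4869
  sum: 0.6218 + 0.4869 → r_corr = 1.109 μm/a
  mass loss = 1.109 μm/a × 7.14 g/cm³ = 7.916 g·m⁻²·a⁻¹
copper: T>10 °C ⇒ hinge -0.080·(24.2−10) = -1.1360
  Pd branch = 0.0053·Pd^0.26·e^(0.059·RH+f) = 0.3648 μm/a
  Cl⁻ term: 0.01025·3.1^0.27·exp(0.036·78+0.049·24.2) = 0.7549
  sum: 0.3648 + 0.7549 → r_corr = 1.12 μm/a
  mass loss = 1.12 μm/a × 8.96 g/cm³ = 10.03 g·m⁻²·a⁻¹
Ordering by g·m⁻²·a⁻¹: copper (10) > zinc (7.92)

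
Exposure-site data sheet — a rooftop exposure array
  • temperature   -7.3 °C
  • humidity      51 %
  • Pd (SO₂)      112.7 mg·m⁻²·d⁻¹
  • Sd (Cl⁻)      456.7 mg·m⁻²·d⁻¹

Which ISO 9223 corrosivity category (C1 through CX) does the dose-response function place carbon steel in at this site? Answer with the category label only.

carbon steel: f(T) = +0.150·(T−10) [T≤10 °C] = -2.5950
  SO₂ term: 1.77·112.7^0.52·exp(0.02·51-2.5950) = 4.275
  Cl⁻ term: 0.102·456.7^0.62·exp(0.033·51+0.04·-7.3) = 18.27
  sum: 4.275 + 18.27 → r_corr = 22.54 μm/a
ISO 9223 Table 2 (carbon steel): 1.3 < 22.5 ≤ 25 μm/a ⇒ C2

C2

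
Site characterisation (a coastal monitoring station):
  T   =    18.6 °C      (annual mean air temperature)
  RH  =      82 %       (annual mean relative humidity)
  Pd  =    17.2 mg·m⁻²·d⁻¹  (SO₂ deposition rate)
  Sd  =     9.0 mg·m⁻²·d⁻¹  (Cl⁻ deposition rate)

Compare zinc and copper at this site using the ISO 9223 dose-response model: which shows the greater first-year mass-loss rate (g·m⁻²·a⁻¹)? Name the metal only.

zinc: f(T) = -0.071·(T−10) [T>10 °C] = -0.6106
  Pd branch = 0.0129·Pd^0.44·e^(0.046·RH+f) = 1.065 μm/a
  Sd branch = 0.0175·Sd^0.57·e^(0.008·RH+0.085·T) = 0.5734 μm/a
  r_corr = 1.065 + 0.5734 = 1.638 μm/a
  mass loss = 1.638 μm/a × 7.14 g/cm³ = 11.7 g·m⁻²·a⁻¹
copper: temperature factor f = -0.080·(8.6) = -0.6880
  Pd branch = 0.0053·Pd^0.26·e^(0.059·RH+f) = 0.7044 μm/a
  Cl⁻ term: 0.01025·9.0^0.27·exp(0.036·82+0.049·18.6) = 0.8835
  r_corr = 0.7044 + 0.8835 = 1.588 μm/a
  mass loss = 1.588 μm/a × 8.96 g/cm³ = 14.23 g·m⁻²·a⁻¹
Ordering by g·m⁻²·a⁻¹: copper (14.2) > zinc (11.7)

copper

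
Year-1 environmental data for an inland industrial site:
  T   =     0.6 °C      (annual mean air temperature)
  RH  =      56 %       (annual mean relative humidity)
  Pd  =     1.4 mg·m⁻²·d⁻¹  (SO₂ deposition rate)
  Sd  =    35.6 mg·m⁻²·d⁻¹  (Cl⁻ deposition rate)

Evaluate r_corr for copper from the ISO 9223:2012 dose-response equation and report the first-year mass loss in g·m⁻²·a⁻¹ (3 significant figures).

copper: f(T) = +0.126·(T−10) [T≤10 °C] = -1.1844
  sulphur-dioxide contribution → 0.04817 μm/a
  chloride contribution → 0.2079 μm/a
  ⇒ r_corr(copper) = 0.2561 μm/a
Convert to mass loss: 0.2561 μm/a × 8.96 g/cm³ = 2.295 g·m⁻²·a⁻¹

r_corr = 2.29 g·m⁻²·a⁻¹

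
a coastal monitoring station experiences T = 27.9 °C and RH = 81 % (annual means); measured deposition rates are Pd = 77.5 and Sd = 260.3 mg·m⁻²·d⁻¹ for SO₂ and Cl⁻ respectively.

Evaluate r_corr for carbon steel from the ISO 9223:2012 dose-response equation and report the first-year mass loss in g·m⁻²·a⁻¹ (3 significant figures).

r_corr = 1.37e+03 g·m⁻²·a⁻¹

carbon steel: temperature factor f = -0.054·(17.9) = -0.9666
  Pd branch = 1.77·Pd^0.52·e^(0.02·RH+f) = 32.67 μm/a
  Cl⁻ term: 0.102·260.3^0.62·exp(0.033·81+0.04·27.9) = 141.8
  sum: 32.67 + 141.8 → r_corr = 174.5 μm/a
Convert to mass loss: 174.5 μm/a × 7.85 g/cm³ = 1370 g·m⁻²·a⁻¹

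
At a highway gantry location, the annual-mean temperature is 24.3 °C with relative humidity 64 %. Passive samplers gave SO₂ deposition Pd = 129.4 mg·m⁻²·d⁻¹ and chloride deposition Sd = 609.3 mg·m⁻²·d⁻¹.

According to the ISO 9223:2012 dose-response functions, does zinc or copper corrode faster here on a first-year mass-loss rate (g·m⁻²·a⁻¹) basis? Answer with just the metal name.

zinc: f(T) = -0.071·(T−10) [T>10 °C] = -1.0153
  Pd branch = 0.0129·Pd^0.44·e^(0.046·RH+f) = 0.7542 μm/a
  Cl⁻ term: 0.0175·609.3^0.57·exp(0.008·64+0.085·24.3) = 8.908
  r_corr = 0.7542 + 8.908 = 9.662 μm/a
  mass loss = 9.662 μm/a × 7.14 g/cm³ = 68.99 g·m⁻²·a⁻¹
copper: temperature factor f = -0.080·(14.3) = -1.1440
  SO₂ term: 0.0053·129.4^0.26·exp(0.059·64-1.1440) = 0.2609
  Sd branch = 0.01025·Sd^0.27·e^(0.036·RH+0.049·T) = 1.907 μm/a
  r_corr = 0.2609 + 1.907 = 2.168 μm/a
  mass loss = 2.168 μm/a × 8.96 g/cm³ = 19.42 g·m⁻²·a⁻¹
Ordering by g·m⁻²·a⁻¹: zinc (69) > copper (19.4)

zinc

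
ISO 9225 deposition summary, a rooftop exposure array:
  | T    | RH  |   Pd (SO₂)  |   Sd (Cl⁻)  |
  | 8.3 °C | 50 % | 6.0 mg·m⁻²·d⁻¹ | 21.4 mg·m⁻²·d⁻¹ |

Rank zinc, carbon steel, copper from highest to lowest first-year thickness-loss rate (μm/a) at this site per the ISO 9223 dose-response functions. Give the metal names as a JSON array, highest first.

["carbon steel", "zinc", "copper"]

zinc: T≤10 °C ⇒ hinge +0.038·(8.3−10) = -0.0646
  Pd branch = 0.0129·Pd^0.44·e^(0.046·RH+f) = 0.2653 μm/a
  Sd branch = 0.0175·Sd^0.57·e^(0.008·RH+0.085·T) = 0.303 μm/a
  r_corr = 0.2653 + 0.303 = 0.5684 μm/a
carbon steel: f(T) = +0.150·(T−10) [T≤10 °C] = -0.2550
  Pd branch = 1.77·Pd^0.52·e^(0.02·RH+f) = 9.466 μm/a
  Sd branch = 0.102·Sd^0.62·e^(0.033·RH+0.04·T) = 4.946 μm/a
  r_corr = 9.466 + 4.946 = 14.41 μm/a
copper: f(T) = +0.126·(T−10) [T≤10 °C] = -0.2142
  Pd branch = 0.0053·Pd^0.26·e^(0.059·RH+f) = 0.1302 μm/a
  Sd branch = 0.01025·Sd^0.27·e^(0.036·RH+0.049·T) = 0.213 μm/a
  sum: 0.1302 + 0.213 → r_corr = 0.3432 μm/a
Ordering by μm/a: carbon steel (14.4) > zinc (0.568) > copper (0.343)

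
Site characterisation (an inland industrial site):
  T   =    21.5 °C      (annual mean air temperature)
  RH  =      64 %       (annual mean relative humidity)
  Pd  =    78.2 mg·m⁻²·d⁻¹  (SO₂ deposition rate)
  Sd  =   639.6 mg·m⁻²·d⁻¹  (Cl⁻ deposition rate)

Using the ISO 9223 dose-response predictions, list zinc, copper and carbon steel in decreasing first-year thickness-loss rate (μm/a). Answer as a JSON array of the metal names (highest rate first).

zinc: temperature factor f = -0.071·(11.5) = -0.8165
  sulphur-dioxide contribution → 0.7372 μm/a
  chloride contribution → 7.218 μm/a
  ⇒ r_corr(zinc) = 7.956 μm/a
copper: temperature factor f = -0.080·(11.5) = -0.9200
  sulphur-dioxide contribution → 0.2863 μm/a
  chloride contribution → 1.684 μm/a
  ⇒ r_corr(copper) = 1.971 μm/a
carbon steel: f(T) = -0.054·(T−10) [T>10 °C] = -0.6210
  sulphur-dioxide contribution → 33.01 μm/a
  chloride contribution → 109.4 μm/a
  ⇒ r_corr(carbon steel) = 142.4 μm/a
Ordering by μm/a: carbon steel (142) > zinc (7.96) > copper (1.97)

["carbon steel", "zinc", "copper"]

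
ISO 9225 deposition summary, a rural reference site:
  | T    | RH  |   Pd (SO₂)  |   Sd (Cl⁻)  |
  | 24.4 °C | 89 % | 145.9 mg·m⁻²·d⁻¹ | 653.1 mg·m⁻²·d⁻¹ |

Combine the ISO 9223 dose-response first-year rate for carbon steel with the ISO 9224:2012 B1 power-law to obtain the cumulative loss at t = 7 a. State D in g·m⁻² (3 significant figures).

carbon steel: T>10 °C ⇒ hinge -0.054·(24.4−10) = -0.7776
  Pd branch = 1.77·Pd^0.52·e^(0.02·RH+f) = 64.36 μm/a
  Sd branch = 0.102·Sd^0.62·e^(0.033·RH+0.04·T) = 284 μm/a
  sum: 64.36 + 284 → r_corr = 348.3 μm/a
Long-term exponent b (ISO 9224 Table 2, B1) = 0.523
  D(7) = 348.3 × 7^0.523 = 348.3 × 2.767 = 963.8 μm
  Mass loss = 963.8 μm × 7.85 g/cm³ = 7566 g·m⁻²

D(7) = 7.57e+03 g·m⁻²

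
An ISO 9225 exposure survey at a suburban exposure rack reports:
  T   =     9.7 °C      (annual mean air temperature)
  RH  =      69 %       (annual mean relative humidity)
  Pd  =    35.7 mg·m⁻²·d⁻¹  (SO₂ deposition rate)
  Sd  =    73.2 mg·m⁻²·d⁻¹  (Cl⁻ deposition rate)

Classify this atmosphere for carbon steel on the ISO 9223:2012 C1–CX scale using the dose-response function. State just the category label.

carbon steel: temperature factor f = +0.150·(-0.3) = -0.0450
  sulphur-dioxide contribution → 43.17 μm/a
  chloride contribution → 20.99 μm/a
  ⇒ r_corr(carbon steel) = 64.16 μm/a
64.2 μm/a falls in (50, 80] for carbon steel → category C4

C4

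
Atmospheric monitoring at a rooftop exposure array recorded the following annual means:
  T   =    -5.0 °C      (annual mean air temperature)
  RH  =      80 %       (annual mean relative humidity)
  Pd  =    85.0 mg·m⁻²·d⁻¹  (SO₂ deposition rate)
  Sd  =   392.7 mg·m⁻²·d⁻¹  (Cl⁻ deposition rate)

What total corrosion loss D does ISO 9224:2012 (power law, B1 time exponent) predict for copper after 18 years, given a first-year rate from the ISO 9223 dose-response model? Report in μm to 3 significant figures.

D(18) = 6.89 μm

copper: T≤10 °C ⇒ hinge +0.126·(-5.0−10) = -1.8900
  SO₂ term: 0.0053·85.0^0.26·exp(0.059·80-1.8900) = 0.2851
  Sd branch = 0.01025·Sd^0.27·e^(0.036·RH+0.049·T) = 0.7169 μm/a
  sum: 0.2851 + 0.7169 → r_corr = 1.002 μm/a
Power-law: D(18) = r_corr · 18^0.667
  D(18) = 1.002 × 18^0.667 = 1.002 × 6.875 = 6.889 μm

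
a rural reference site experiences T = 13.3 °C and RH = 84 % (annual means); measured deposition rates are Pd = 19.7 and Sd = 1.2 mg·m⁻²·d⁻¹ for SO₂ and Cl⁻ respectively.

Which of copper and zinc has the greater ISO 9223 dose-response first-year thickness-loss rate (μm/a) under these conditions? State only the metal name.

copper: temperature factor f = -0.080·(3.3) = -0.2640
  sulphur-dioxide contribution → 1.255 μm/a
  chloride contribution → 0.425 μm/a
  total first-year rate 1.68 μm/a
zinc: temperature factor f = -0.071·(3.3) = -0.2343
  sulphur-dioxide contribution → 1.805 μm/a
  chloride contribution → 0.1178 μm/a
  total first-year rate 1.923 μm/a
Ordering by μm/a: zinc (1.92) > copper (1.68)

zinc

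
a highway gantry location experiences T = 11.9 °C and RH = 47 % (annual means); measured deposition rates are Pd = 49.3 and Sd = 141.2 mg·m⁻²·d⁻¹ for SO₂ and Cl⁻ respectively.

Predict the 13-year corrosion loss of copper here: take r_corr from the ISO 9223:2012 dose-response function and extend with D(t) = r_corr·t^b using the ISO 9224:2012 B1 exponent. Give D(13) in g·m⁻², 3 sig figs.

D(13) = 28.8 g·m⁻²

copper: T>10 °C ⇒ hinge -0.080·(11.9−10) = -0.1520
  Pd branch = 0.0053·Pd^0.26·e^(0.059·RH+f) = 0.2008 μm/a
  Cl⁻ term: 0.01025·141.2^0.27·exp(0.036·47+0.049·11.9) = 0.3795
  sum: 0.2008 + 0.3795 → r_corr = 0.5803 μm/a
Power-law: D(13) = r_corr · 13^0.667
  D(13) = 0.5803 × 13^0.667 = 0.5803 × 5.534 = 3.211 μm
  Mass loss = 3.211 μm × 8.96 g/cm³ = 28.77 g·m⁻²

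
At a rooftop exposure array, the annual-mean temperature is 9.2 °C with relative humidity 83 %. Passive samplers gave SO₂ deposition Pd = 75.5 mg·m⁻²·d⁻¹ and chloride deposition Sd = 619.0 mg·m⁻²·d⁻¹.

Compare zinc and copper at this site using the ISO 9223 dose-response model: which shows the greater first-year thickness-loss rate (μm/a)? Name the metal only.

zinc

zinc: f(T) = +0.038·(T−10) [T≤10 °C] = -0.0304
  SO₂ term: 0.0129·75.5^0.44·exp(0.046·83-0.0304) = 3.818
  Sd branch = 0.0175·Sd^0.57·e^(0.008·RH+0.085·T) = 2.899 μm/a
  sum: 3.818 + 2.899 → r_corr = 6.717 μm/a
copper: T≤10 °C ⇒ hinge +0.126·(9.2−10) = -0.1008
  Pd branch = 0.0053·Pd^0.26·e^(0.059·RH+f) = 1.975 μm/a
  Cl⁻ term: 0.01025·619.0^0.27·exp(0.036·83+0.049·9.2) = 1.811
  r_corr = 1.975 + 1.811 = 3.786 μm/a
Ordering by μm/a: zinc (6.72) > copper (3.79)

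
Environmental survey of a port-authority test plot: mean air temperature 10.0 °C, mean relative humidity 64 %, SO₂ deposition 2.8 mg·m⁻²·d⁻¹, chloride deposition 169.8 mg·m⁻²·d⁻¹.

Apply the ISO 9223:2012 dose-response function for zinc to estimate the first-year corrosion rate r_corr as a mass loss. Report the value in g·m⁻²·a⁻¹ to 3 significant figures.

r_corr = 11.9 g·m⁻²·a⁻¹

zinc: temperature factor f = +0.038·(0.0) = +0.0000
  sulphur-dioxide contribution → 0.3854 μm/a
  chloride contribution → 1.275 μm/a
  total first-year rate 1.661 μm/a
Convert to mass loss: 1.661 μm/a × 7.14 g/cm³ = 11.86 g·m⁻²·a⁻¹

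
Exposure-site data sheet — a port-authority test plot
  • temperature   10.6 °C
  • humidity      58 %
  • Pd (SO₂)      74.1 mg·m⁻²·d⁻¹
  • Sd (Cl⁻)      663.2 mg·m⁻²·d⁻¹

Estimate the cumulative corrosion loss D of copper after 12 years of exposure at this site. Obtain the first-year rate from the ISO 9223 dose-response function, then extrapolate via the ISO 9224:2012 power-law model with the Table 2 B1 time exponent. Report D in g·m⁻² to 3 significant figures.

copper: f(T) = -0.080·(T−10) [T>10 °C] = -0.0480
  sulphur-dioxide contribution → 0.474 μm/a
  chloride contribution → 0.8034 μm/a
  total first-year rate 1.277 μm/a
Long-term exponent b (ISO 9224 Table 2, B1) = 0.667
  D(12) = 1.277 × 12^0.667 = 1.277 × 5.246 = 6.701 μm
  Mass loss = 6.701 μm × 8.96 g/cm³ = 60.04 g·m⁻²

D(12) = 60.0 g·m⁻²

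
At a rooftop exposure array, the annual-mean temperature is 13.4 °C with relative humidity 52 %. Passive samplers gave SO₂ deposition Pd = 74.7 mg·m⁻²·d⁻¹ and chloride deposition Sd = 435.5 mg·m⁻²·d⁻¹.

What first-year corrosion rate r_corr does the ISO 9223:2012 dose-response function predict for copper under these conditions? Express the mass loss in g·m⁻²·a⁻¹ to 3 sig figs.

r_corr = 8.33 g·m⁻²·a⁻¹

copper: temperature factor f = -0.080·(3.4) = -0.2720
  SO₂ term: 0.0053·74.7^0.26·exp(0.059·52-0.2720) = 0.2665
  Cl⁻ term: 0.01025·435.5^0.27·exp(0.036·52+0.049·13.4) = 0.6628
  sum: 0.2665 + 0.6628 → r_corr = 0.9293 μm/a
Convert to mass loss: 0.9293 μm/a × 8.96 g/cm³ = 8.326 g·m⁻²·a⁻¹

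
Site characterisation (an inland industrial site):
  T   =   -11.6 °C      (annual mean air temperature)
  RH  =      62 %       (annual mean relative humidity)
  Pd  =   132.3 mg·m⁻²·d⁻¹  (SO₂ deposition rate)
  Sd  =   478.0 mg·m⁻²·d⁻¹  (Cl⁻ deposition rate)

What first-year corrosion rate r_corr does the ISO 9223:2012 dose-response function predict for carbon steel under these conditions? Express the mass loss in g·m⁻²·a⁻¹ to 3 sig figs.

r_corr = 202 g·m⁻²·a⁻¹

carbon steel: f(T) = +0.150·(T−10) [T≤10 °C] = -3.2400
  Pd branch = 1.77·Pd^0.52·e^(0.02·RH+f) = 3.038 μm/a
  Cl⁻ term: 0.102·478.0^0.62·exp(0.033·62+0.04·-11.6) = 22.75
  sum: 3.038 + 22.75 → r_corr = 25.78 μm/a
Convert to mass loss: 25.78 μm/a × 7.85 g/cm³ = 202.4 g·m⁻²·a⁻¹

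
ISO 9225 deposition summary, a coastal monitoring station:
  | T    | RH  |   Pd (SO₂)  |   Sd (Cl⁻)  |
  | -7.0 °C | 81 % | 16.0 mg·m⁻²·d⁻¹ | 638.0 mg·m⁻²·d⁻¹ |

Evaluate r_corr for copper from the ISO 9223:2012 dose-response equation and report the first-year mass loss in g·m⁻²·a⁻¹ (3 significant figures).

r_corr = 8.25 g·m⁻²·a⁻¹

copper: T≤10 °C ⇒ hinge +0.126·(-7.0−10) = -2.1420
  SO₂ term: 0.0053·16.0^0.26·exp(0.059·81-2.1420) = 0.1523
  Sd branch = 0.01025·Sd^0.27·e^(0.036·RH+0.049·T) = 0.7682 μm/a
  r_corr = 0.1523 + 0.7682 = 0.9204 μm/a
Convert to mass loss: 0.9204 μm/a × 8.96 g/cm³ = 8.247 g·m⁻²·a⁻¹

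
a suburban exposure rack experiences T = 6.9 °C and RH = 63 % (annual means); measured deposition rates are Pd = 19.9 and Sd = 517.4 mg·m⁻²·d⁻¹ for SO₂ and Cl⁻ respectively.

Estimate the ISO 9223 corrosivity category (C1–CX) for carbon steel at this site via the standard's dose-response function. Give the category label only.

carbon steel: T≤10 °C ⇒ hinge +0.150·(6.9−10) = -0.4650
  Pd branch = 1.77·Pd^0.52·e^(0.02·RH+f) = 18.56 μm/a
  Cl⁻ term: 0.102·517.4^0.62·exp(0.033·63+0.04·6.9) = 51.75
  r_corr = 18.56 + 51.75 = 70.32 μm/a
70.3 μm/a falls in (50, 80] for carbon steel → category C4

C4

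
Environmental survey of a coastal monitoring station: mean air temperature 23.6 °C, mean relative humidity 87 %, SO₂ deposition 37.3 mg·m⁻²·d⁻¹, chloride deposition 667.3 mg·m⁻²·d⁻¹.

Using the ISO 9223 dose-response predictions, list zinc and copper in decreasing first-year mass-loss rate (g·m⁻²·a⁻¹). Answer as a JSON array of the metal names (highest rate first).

zinc: temperature factor f = -0.071·(13.6) = -0.9656
  Pd branch = 0.0129·Pd^0.44·e^(0.046·RH+f) = 1.321 μm/a
  Sd branch = 0.0175·Sd^0.57·e^(0.008·RH+0.085·T) = 10.63 μm/a
  sum: 1.321 + 10.63 → r_corr = 11.95 μm/a
  mass loss = 11.95 μm/a × 7.14 g/cm³ = 85.3 g·m⁻²·a⁻¹
copper: temperature factor f = -0.080·(13.6) = -1.0880
  Pd branch = 0.0053·Pd^0.26·e^(0.059·RH+f) = 0.7756 μm/a
  Sd branch = 0.01025·Sd^0.27·e^(0.036·RH+0.049·T) = 4.322 μm/a
  sum: 0.7756 + 4.322 → r_corr = 5.098 μm/a
  mass loss = 5.098 μm/a × 8.96 g/cm³ = 45.68 g·m⁻²·a⁻¹
Ordering by g·m⁻²·a⁻¹: zinc (85.3) > copper (45.7)

["zinc", "copper"]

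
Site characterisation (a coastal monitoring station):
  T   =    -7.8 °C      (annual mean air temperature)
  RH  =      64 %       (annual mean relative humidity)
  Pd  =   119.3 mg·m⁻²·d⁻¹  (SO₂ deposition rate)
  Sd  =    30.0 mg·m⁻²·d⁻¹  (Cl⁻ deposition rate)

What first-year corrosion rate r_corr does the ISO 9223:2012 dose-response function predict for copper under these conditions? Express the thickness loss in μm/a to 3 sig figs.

r_corr = 0.261 μm/a

copper: T≤10 °C ⇒ hinge +0.126·(-7.8−10) = -2.2428
  Pd branch = 0.0053·Pd^0.26·e^(0.059·RH+f) = 0.08513 μm/a
  Cl⁻ term: 0.01025·30.0^0.27·exp(0.036·64+0.049·-7.8) = 0.1755
  r_corr = 0.08513 + 0.1755 = 0.2606 μm/a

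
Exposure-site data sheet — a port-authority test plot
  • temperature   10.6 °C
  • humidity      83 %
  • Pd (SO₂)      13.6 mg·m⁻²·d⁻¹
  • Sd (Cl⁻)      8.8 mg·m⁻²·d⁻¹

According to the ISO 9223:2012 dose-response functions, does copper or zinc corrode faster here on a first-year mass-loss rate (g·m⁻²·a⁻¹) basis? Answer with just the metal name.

copper

copper: T>10 °C ⇒ hinge -0.080·(10.6−10) = -0.0480
  Pd branch = 0.0053·Pd^0.26·e^(0.059·RH+f) = 1.333 μm/a
  Sd branch = 0.01025·Sd^0.27·e^(0.036·RH+0.049·T) = 0.6151 μm/a
  sum: 1.333 + 0.6151 → r_corr = 1.948 μm/a
  mass loss = 1.948 μm/a × 8.96 g/cm³ = 17.46 g·m⁻²·a⁻¹
zinc: T>10 °C ⇒ hinge -0.071·(10.6−10) = -0.0426
  SO₂ term: 0.0129·13.6^0.44·exp(0.046·83-0.0426) = 1.774
  Sd branch = 0.0175·Sd^0.57·e^(0.008·RH+0.085·T) = 0.2891 μm/a
  sum: 1.774 + 0.2891 → r_corr = 2.063 μm/a
  mass loss = 2.063 μm/a × 7.14 g/cm³ = 14.73 g·m⁻²·a⁻¹
Ordering by g·m⁻²·a⁻¹: copper (17.5) > zinc (14.7)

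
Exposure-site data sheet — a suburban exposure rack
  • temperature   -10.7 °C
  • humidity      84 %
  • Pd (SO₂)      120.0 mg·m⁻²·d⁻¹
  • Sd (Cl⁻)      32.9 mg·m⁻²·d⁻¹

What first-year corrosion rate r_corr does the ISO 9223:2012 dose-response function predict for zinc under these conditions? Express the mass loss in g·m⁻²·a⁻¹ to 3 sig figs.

r_corr = 17.2 g·m⁻²·a⁻¹

zinc: T≤10 °C ⇒ hinge +0.038·(-10.7−10) = -0.7866
  sulphur-dioxide contribution → 2.301 μm/a
  chloride contribution → 0.1011 μm/a
  total first-year rate 2.402 μm/a
Convert to mass loss: 2.402 μm/a × 7.14 g/cm³ = 17.15 g·m⁻²·a⁻¹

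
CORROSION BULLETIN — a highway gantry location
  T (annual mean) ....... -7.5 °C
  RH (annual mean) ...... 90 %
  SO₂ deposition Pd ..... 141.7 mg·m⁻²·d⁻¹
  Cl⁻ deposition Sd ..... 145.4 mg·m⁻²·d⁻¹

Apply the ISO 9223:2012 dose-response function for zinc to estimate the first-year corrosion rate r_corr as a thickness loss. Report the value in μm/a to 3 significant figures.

r_corr = 4.01 μm/a

zinc: temperature factor f = +0.038·(-17.5) = -0.6650
  Pd branch = 0.0129·Pd^0.44·e^(0.046·RH+f) = 3.684 μm/a
  Cl⁻ term: 0.0175·145.4^0.57·exp(0.008·90+0.085·-7.5) = 0.3247
  r_corr = 3.684 + 0.3247 = 4.009 μm/a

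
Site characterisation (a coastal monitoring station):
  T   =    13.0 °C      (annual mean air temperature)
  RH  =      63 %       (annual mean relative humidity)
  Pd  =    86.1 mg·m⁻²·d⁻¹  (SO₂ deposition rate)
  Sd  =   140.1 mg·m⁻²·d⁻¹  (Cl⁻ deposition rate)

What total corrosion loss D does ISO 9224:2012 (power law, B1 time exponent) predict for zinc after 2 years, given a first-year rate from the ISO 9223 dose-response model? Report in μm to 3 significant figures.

zinc: T>10 °C ⇒ hinge -0.071·(13.0−10) = -0.2130
  sulphur-dioxide contribution → 1.343 μm/a
  chloride contribution → 1.463 μm/a
  total first-year rate 2.806 μm/a
Power-law: D(2) = r_corr · 2^0.813
  D(2) = 2.806 × 2^0.813 = 2.806 × 1.757 = 4.93 μm

D(2) = 4.93 μm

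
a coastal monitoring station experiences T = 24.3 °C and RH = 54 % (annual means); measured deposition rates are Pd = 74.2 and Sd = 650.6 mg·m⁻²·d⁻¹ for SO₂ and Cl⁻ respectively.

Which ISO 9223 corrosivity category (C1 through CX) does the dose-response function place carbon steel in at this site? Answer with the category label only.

C5

carbon steel: T>10 °C ⇒ hinge -0.054·(24.3−10) = -0.7722
  sulphur-dioxide contribution → 22.61 μm/a
  chloride contribution → 88.9 μm/a
  total first-year rate 111.5 μm/a
112 μm/a falls in (80, 200] for carbon steel → category C5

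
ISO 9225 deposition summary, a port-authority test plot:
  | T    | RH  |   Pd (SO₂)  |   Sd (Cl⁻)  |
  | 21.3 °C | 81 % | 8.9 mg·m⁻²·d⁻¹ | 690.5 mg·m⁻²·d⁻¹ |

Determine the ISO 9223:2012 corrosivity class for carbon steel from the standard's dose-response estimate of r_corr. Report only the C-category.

carbon steel: T>10 °C ⇒ hinge -0.054·(21.3−10) = -0.6102
  SO₂ term: 1.77·8.9^0.52·exp(0.02·81-0.6102) = 15.14
  Sd branch = 0.102·Sd^0.62·e^(0.033·RH+0.04·T) = 199.4 μm/a
  r_corr = 15.14 + 199.4 = 214.6 μm/a
Category bounds: 200…700 μm/a bracket r_corr ⇒ CX

CX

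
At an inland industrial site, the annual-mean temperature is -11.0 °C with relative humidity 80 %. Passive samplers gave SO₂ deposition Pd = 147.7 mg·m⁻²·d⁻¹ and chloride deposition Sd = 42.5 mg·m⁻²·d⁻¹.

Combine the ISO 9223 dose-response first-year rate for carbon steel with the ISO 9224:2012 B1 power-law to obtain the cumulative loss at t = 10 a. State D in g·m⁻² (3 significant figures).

carbon steel: temperature factor f = +0.150·(-21.0) = -3.1500
  sulphur-dioxide contribution → 5.045 μm/a
  chloride contribution → 9.411 μm/a
  ⇒ r_corr(carbon steel) = 14.46 μm/a
Long-term exponent b (ISO 9224 Table 2, B1) = 0.523
  D(10) = 14.46 × 10^0.523 = 14.46 × 3.334 = 48.2 μm
  Mass loss = 48.2 μm × 7.85 g/cm³ = 378.4 g·m⁻²

D(10) = 378 g·m⁻²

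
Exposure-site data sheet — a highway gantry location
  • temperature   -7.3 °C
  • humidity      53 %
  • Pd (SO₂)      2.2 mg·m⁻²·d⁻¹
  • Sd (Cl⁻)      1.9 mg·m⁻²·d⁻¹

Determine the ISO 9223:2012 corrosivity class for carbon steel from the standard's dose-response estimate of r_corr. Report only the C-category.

C1

carbon steel: temperature factor f = +0.150·(-17.3) = -2.5950
  Pd branch = 1.77·Pd^0.52·e^(0.02·RH+f) = 0.5746 μm/a
  Sd branch = 0.102·Sd^0.62·e^(0.033·RH+0.04·T) = 0.6519 μm/a
  sum: 0.5746 + 0.6519 → r_corr = 1.227 μm/a
Category bounds: 0…1.3 μm/a bracket r_corr ⇒ C1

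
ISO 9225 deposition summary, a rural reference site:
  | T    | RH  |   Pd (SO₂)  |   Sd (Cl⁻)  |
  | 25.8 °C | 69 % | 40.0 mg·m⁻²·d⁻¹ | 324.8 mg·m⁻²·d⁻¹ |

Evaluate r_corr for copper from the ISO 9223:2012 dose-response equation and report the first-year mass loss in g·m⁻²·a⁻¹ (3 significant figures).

r_corr = 20.6 g·m⁻²·a⁻¹

copper: f(T) = -0.080·(T−10) [T>10 °C] = -1.2640
  Pd branch = 0.0053·Pd^0.26·e^(0.059·RH+f) = 0.229 μm/a
  Cl⁻ term: 0.01025·324.8^0.27·exp(0.036·69+0.049·25.8) = 2.073
  r_corr = 0.229 + 2.073 = 2.302 μm/a
Convert to mass loss: 2.302 μm/a × 8.96 g/cm³ = 20.63 g·m⁻²·a⁻¹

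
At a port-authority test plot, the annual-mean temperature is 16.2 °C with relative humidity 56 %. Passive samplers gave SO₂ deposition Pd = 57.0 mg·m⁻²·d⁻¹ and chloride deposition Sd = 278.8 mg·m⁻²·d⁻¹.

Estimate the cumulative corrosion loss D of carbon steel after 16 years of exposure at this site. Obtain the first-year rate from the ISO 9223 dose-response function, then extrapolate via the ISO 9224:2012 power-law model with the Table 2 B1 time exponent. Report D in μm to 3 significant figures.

carbon steel: temperature factor f = -0.054·(6.2) = -0.3348
  sulphur-dioxide contribution → 31.77 μm/a
  chloride contribution → 40.61 μm/a
  total first-year rate 72.39 μm/a
ISO 9224: D(t) = r_corr · t^b with b = 0.523 (carbon steel, B1)
  D(16) = 72.39 × 16^0.523 = 72.39 × 4.263 = 308.6 μm

D(16) = 309 μm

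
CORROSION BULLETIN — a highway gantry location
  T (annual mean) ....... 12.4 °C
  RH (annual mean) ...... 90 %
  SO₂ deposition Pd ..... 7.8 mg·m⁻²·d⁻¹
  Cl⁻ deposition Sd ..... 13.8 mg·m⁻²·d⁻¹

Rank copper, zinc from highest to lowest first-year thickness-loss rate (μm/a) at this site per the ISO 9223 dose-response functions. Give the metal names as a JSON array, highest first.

["copper", "zinc"]

copper: T>10 °C ⇒ hinge -0.080·(12.4−10) = -0.1920
  SO₂ term: 0.0053·7.8^0.26·exp(0.059·90-0.1920) = 1.51
  Cl⁻ term: 0.01025·13.8^0.27·exp(0.036·90+0.049·12.4) = 0.9761
  sum: 1.51 + 0.9761 → r_corr = 2.486 μm/a
zinc: T>10 °C ⇒ hinge -0.071·(12.4−10) = -0.1704
  SO₂ term: 0.0129·7.8^0.44·exp(0.046·90-0.1704) = 1.687
  Cl⁻ term: 0.0175·13.8^0.57·exp(0.008·90+0.085·12.4) = 0.4605
  r_corr = 1.687 + 0.4605 = 2.147 μm/a
Ordering by μm/a: copper (2.49) > zinc (2.15)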